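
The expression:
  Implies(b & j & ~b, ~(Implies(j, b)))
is always true.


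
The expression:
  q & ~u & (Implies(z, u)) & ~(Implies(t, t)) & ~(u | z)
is never true.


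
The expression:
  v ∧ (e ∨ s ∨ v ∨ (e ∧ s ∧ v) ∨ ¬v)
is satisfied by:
  {v: True}


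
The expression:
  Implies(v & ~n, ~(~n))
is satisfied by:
  {n: True, v: False}
  {v: False, n: False}
  {v: True, n: True}


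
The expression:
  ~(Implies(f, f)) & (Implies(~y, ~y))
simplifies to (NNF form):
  False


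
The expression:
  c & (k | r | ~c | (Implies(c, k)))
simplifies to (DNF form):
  (c & k) | (c & r)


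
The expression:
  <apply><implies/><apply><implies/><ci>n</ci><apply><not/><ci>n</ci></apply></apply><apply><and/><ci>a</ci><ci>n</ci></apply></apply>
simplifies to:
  <ci>n</ci>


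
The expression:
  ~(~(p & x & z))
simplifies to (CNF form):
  p & x & z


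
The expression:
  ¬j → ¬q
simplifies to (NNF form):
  j ∨ ¬q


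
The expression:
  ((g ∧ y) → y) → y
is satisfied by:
  {y: True}


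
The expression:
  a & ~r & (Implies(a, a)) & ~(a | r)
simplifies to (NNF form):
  False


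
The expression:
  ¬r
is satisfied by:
  {r: False}


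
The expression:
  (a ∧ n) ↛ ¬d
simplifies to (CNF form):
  a ∧ d ∧ n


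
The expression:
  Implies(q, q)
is always true.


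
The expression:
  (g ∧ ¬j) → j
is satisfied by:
  {j: True, g: False}
  {g: False, j: False}
  {g: True, j: True}


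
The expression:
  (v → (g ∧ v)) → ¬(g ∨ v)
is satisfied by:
  {g: False}


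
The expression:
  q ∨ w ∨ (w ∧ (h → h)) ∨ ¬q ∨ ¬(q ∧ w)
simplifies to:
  True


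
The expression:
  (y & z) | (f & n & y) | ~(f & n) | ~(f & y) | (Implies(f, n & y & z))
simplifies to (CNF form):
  True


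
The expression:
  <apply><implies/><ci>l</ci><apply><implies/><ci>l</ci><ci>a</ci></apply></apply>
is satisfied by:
  {a: True, l: False}
  {l: False, a: False}
  {l: True, a: True}


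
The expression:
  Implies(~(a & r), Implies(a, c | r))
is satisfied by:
  {r: True, c: True, a: False}
  {r: True, c: False, a: False}
  {c: True, r: False, a: False}
  {r: False, c: False, a: False}
  {r: True, a: True, c: True}
  {r: True, a: True, c: False}
  {a: True, c: True, r: False}


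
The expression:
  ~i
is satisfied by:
  {i: False}


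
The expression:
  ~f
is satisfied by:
  {f: False}


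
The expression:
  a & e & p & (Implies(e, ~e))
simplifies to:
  False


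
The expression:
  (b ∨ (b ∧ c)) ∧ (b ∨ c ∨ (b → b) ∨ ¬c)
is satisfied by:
  {b: True}


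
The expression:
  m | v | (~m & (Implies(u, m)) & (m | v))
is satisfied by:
  {m: True, v: True}
  {m: True, v: False}
  {v: True, m: False}


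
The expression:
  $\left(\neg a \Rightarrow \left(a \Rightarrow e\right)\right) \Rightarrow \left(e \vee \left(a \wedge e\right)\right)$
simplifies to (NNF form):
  $e$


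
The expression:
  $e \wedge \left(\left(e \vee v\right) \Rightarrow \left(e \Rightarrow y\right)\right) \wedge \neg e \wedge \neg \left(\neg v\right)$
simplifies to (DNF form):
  $\text{False}$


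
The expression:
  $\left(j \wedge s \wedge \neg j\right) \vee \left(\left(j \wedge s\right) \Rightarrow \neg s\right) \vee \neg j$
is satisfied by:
  {s: False, j: False}
  {j: True, s: False}
  {s: True, j: False}


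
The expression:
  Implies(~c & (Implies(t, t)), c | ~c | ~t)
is always true.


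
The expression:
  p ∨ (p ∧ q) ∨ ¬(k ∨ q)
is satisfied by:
  {p: True, k: False, q: False}
  {q: True, p: True, k: False}
  {p: True, k: True, q: False}
  {q: True, p: True, k: True}
  {q: False, k: False, p: False}


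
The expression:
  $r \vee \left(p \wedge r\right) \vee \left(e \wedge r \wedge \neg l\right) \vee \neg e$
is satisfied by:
  {r: True, e: False}
  {e: False, r: False}
  {e: True, r: True}


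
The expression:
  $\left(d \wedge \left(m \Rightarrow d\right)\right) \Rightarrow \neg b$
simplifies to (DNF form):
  $\neg b \vee \neg d$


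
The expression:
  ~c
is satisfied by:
  {c: False}


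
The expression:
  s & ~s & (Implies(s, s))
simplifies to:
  False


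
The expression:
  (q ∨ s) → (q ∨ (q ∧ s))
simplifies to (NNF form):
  q ∨ ¬s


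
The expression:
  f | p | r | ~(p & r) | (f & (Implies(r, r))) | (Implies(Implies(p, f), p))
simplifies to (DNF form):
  True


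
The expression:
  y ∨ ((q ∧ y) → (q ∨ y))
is always true.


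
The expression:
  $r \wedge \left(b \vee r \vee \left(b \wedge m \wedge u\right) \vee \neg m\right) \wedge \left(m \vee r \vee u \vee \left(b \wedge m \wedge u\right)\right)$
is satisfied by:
  {r: True}


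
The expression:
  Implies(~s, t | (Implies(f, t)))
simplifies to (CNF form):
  s | t | ~f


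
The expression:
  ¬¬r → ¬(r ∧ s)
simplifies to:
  ¬r ∨ ¬s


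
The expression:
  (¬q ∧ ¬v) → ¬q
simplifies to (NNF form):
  True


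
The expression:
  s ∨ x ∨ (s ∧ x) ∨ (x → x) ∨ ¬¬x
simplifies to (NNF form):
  True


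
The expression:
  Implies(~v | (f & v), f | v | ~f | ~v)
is always true.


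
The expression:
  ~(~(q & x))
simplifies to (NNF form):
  q & x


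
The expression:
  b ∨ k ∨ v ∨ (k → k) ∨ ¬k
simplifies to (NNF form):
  True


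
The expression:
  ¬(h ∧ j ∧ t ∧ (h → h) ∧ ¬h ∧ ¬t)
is always true.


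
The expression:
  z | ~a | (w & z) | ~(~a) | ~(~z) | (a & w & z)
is always true.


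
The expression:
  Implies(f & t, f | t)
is always true.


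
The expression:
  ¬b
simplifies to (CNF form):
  ¬b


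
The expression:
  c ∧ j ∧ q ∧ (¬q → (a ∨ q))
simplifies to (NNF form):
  c ∧ j ∧ q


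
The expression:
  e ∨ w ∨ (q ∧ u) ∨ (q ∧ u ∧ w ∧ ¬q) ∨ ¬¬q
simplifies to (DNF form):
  e ∨ q ∨ w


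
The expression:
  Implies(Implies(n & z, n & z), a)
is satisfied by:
  {a: True}


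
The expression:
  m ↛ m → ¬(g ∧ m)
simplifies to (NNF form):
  True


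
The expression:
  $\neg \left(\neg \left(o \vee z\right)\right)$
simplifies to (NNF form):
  $o \vee z$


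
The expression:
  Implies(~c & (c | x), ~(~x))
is always true.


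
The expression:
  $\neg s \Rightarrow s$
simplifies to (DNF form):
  $s$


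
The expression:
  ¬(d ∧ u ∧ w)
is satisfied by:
  {u: False, d: False, w: False}
  {w: True, u: False, d: False}
  {d: True, u: False, w: False}
  {w: True, d: True, u: False}
  {u: True, w: False, d: False}
  {w: True, u: True, d: False}
  {d: True, u: True, w: False}


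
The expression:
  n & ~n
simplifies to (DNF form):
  False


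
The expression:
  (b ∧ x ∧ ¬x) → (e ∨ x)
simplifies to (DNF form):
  True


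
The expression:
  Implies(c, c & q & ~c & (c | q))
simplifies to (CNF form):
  ~c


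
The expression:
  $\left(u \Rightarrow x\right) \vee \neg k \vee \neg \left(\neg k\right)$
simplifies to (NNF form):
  $\text{True}$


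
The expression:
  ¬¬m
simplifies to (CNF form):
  m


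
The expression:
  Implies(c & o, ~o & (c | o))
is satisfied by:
  {c: False, o: False}
  {o: True, c: False}
  {c: True, o: False}


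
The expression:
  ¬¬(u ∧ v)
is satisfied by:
  {u: True, v: True}


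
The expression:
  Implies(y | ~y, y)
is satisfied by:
  {y: True}


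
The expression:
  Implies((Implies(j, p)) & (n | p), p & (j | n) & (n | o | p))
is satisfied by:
  {j: True, p: False, n: False}
  {n: True, j: True, p: False}
  {p: True, j: True, n: False}
  {n: True, p: True, j: True}
  {n: False, j: False, p: False}
  {n: True, p: True, j: False}


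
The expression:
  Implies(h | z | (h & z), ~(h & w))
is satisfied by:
  {w: False, h: False}
  {h: True, w: False}
  {w: True, h: False}


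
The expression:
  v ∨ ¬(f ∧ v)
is always true.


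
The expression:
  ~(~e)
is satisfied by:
  {e: True}


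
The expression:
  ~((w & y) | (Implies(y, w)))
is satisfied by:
  {y: True, w: False}


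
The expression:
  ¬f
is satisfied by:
  {f: False}


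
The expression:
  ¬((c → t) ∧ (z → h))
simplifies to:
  (c ∨ z) ∧ (c ∨ ¬h) ∧ (z ∨ ¬t) ∧ (¬h ∨ ¬t)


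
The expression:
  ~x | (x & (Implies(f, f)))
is always true.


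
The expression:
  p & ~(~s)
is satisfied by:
  {p: True, s: True}


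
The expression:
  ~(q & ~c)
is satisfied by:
  {c: True, q: False}
  {q: False, c: False}
  {q: True, c: True}


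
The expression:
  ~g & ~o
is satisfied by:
  {g: False, o: False}


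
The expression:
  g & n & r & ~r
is never true.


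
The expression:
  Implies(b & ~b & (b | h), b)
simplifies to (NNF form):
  True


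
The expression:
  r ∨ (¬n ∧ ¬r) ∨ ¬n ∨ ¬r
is always true.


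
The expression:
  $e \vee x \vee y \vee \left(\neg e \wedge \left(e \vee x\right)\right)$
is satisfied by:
  {y: True, e: True, x: True}
  {y: True, e: True, x: False}
  {y: True, x: True, e: False}
  {y: True, x: False, e: False}
  {e: True, x: True, y: False}
  {e: True, x: False, y: False}
  {x: True, e: False, y: False}


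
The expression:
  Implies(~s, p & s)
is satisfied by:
  {s: True}


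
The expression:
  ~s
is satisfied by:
  {s: False}


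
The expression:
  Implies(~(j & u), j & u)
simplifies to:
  j & u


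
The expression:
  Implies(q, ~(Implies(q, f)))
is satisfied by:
  {q: False, f: False}
  {f: True, q: False}
  {q: True, f: False}


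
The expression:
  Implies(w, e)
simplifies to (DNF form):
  e | ~w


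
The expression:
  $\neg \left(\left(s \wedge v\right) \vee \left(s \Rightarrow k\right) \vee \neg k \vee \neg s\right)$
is never true.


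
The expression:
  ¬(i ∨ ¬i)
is never true.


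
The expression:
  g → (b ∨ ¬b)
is always true.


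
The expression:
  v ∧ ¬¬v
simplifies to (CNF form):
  v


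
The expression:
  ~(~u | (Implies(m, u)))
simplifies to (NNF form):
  False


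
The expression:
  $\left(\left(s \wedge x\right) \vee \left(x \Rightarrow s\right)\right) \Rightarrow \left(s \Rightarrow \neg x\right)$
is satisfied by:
  {s: False, x: False}
  {x: True, s: False}
  {s: True, x: False}


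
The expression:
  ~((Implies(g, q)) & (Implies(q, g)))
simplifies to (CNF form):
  (g | q) & (g | ~g) & (q | ~q) & (~g | ~q)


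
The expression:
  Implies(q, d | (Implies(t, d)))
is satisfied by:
  {d: True, t: False, q: False}
  {t: False, q: False, d: False}
  {q: True, d: True, t: False}
  {q: True, t: False, d: False}
  {d: True, t: True, q: False}
  {t: True, d: False, q: False}
  {q: True, t: True, d: True}


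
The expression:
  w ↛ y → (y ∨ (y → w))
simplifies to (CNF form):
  True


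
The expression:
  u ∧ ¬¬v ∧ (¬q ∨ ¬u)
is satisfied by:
  {u: True, v: True, q: False}


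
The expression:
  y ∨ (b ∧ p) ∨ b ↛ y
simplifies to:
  b ∨ y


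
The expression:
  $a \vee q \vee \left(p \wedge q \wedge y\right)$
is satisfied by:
  {a: True, q: True}
  {a: True, q: False}
  {q: True, a: False}


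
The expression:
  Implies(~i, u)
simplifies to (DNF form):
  i | u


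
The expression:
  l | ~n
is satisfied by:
  {l: True, n: False}
  {n: False, l: False}
  {n: True, l: True}


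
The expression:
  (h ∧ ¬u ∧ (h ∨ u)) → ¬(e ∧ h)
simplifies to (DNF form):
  u ∨ ¬e ∨ ¬h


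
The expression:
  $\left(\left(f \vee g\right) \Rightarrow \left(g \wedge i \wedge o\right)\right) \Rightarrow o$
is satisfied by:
  {o: True, g: True, f: True}
  {o: True, g: True, f: False}
  {o: True, f: True, g: False}
  {o: True, f: False, g: False}
  {g: True, f: True, o: False}
  {g: True, f: False, o: False}
  {f: True, g: False, o: False}


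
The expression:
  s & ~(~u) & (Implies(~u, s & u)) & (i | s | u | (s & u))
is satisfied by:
  {u: True, s: True}


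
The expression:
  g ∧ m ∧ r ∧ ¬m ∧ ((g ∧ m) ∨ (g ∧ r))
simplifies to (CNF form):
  False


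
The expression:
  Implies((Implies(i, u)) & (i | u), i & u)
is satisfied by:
  {i: True, u: False}
  {u: False, i: False}
  {u: True, i: True}


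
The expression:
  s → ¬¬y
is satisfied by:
  {y: True, s: False}
  {s: False, y: False}
  {s: True, y: True}


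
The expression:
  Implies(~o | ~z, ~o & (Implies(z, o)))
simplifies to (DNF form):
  (o & z) | (~o & ~z)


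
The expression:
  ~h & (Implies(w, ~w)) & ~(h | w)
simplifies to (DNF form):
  ~h & ~w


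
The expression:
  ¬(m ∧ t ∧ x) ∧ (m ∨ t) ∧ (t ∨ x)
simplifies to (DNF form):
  (t ∧ ¬m) ∨ (t ∧ ¬x) ∨ (m ∧ x ∧ ¬t)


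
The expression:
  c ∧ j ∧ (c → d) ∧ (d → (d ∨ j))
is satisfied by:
  {c: True, j: True, d: True}


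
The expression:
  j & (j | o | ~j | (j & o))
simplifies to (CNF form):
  j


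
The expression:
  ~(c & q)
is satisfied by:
  {c: False, q: False}
  {q: True, c: False}
  {c: True, q: False}


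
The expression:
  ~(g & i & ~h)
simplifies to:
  h | ~g | ~i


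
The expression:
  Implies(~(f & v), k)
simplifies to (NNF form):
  k | (f & v)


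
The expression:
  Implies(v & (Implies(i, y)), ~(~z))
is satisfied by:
  {z: True, i: True, v: False, y: False}
  {z: True, i: False, v: False, y: False}
  {y: True, z: True, i: True, v: False}
  {y: True, z: True, i: False, v: False}
  {i: True, y: False, v: False, z: False}
  {i: False, y: False, v: False, z: False}
  {y: True, i: True, v: False, z: False}
  {y: True, i: False, v: False, z: False}
  {z: True, v: True, i: True, y: False}
  {z: True, v: True, i: False, y: False}
  {y: True, z: True, v: True, i: True}
  {y: True, z: True, v: True, i: False}
  {v: True, i: True, y: False, z: False}


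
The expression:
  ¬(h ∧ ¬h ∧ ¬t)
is always true.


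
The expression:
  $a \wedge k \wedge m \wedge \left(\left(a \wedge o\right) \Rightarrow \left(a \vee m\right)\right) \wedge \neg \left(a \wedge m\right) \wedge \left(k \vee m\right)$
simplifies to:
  $\text{False}$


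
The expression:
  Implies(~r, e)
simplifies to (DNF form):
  e | r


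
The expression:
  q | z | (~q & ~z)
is always true.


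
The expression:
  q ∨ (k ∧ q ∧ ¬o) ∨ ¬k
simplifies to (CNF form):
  q ∨ ¬k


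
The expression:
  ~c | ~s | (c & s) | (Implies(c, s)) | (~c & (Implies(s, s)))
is always true.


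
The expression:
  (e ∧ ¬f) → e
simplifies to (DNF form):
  True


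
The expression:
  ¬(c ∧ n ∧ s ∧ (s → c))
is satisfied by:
  {s: False, c: False, n: False}
  {n: True, s: False, c: False}
  {c: True, s: False, n: False}
  {n: True, c: True, s: False}
  {s: True, n: False, c: False}
  {n: True, s: True, c: False}
  {c: True, s: True, n: False}


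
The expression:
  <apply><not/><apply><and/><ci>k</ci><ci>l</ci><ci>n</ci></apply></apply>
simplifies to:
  <apply><or/><apply><not/><ci>k</ci></apply><apply><not/><ci>l</ci></apply><apply><not/><ci>n</ci></apply></apply>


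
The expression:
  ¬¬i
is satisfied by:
  {i: True}


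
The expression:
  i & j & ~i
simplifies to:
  False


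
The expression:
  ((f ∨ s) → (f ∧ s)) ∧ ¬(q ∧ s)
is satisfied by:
  {f: False, s: False, q: False}
  {q: True, f: False, s: False}
  {s: True, f: True, q: False}


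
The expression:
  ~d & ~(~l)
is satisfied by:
  {l: True, d: False}


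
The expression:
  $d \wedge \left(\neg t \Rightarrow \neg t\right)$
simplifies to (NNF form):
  $d$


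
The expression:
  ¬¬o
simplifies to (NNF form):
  o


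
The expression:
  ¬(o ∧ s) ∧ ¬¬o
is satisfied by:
  {o: True, s: False}


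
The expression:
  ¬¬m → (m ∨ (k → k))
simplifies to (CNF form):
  True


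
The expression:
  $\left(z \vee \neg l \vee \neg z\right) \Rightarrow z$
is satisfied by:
  {z: True}


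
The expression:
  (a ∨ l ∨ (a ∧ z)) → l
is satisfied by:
  {l: True, a: False}
  {a: False, l: False}
  {a: True, l: True}


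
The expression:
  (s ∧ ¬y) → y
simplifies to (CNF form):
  y ∨ ¬s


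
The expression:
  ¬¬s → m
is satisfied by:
  {m: True, s: False}
  {s: False, m: False}
  {s: True, m: True}


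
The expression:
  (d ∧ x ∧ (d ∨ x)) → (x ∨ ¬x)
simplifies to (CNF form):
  True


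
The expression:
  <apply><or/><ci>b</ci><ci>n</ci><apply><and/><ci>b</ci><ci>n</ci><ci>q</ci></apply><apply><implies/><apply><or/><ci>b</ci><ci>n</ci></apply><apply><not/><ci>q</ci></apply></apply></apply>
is always true.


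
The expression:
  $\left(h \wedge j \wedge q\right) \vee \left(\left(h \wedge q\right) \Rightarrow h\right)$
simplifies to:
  $\text{True}$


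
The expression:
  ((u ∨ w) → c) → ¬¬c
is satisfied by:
  {u: True, c: True, w: True}
  {u: True, c: True, w: False}
  {u: True, w: True, c: False}
  {u: True, w: False, c: False}
  {c: True, w: True, u: False}
  {c: True, w: False, u: False}
  {w: True, c: False, u: False}


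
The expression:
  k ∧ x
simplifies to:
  k ∧ x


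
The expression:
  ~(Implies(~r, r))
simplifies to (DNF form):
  ~r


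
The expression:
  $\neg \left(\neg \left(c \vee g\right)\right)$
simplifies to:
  $c \vee g$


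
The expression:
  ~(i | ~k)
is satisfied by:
  {k: True, i: False}


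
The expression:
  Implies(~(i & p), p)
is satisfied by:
  {p: True}


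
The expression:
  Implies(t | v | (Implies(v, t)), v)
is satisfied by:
  {v: True}


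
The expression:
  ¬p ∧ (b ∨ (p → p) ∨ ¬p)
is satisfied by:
  {p: False}


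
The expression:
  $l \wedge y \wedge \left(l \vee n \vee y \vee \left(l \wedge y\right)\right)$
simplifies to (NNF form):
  $l \wedge y$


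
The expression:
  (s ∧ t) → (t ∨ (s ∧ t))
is always true.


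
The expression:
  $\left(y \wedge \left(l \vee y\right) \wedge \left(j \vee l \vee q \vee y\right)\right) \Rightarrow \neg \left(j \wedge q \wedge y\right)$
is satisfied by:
  {q: False, y: False, j: False}
  {j: True, q: False, y: False}
  {y: True, q: False, j: False}
  {j: True, y: True, q: False}
  {q: True, j: False, y: False}
  {j: True, q: True, y: False}
  {y: True, q: True, j: False}


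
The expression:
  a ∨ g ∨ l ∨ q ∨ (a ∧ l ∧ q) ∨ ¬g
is always true.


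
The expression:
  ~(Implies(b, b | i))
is never true.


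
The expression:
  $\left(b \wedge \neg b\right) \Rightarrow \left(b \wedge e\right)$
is always true.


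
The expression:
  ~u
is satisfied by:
  {u: False}


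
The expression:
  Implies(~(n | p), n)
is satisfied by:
  {n: True, p: True}
  {n: True, p: False}
  {p: True, n: False}


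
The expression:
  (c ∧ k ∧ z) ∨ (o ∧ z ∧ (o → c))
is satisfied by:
  {k: True, o: True, z: True, c: True}
  {k: True, z: True, c: True, o: False}
  {o: True, z: True, c: True, k: False}


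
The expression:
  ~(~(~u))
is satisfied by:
  {u: False}


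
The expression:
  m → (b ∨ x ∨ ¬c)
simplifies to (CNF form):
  b ∨ x ∨ ¬c ∨ ¬m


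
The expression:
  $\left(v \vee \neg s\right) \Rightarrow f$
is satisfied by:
  {s: True, f: True, v: False}
  {f: True, v: False, s: False}
  {s: True, f: True, v: True}
  {f: True, v: True, s: False}
  {s: True, v: False, f: False}


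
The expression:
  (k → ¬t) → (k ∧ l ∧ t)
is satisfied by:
  {t: True, k: True}


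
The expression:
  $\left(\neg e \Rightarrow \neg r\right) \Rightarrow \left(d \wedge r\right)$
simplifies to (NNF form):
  $r \wedge \left(d \vee \neg e\right)$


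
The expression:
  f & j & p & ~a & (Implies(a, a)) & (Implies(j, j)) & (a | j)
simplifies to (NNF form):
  f & j & p & ~a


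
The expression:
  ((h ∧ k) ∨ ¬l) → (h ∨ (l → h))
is always true.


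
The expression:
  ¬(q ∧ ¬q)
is always true.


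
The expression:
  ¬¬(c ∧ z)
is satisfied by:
  {c: True, z: True}


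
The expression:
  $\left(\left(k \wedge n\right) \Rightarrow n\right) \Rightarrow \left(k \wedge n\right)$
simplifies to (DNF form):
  $k \wedge n$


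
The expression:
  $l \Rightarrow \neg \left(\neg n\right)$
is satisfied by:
  {n: True, l: False}
  {l: False, n: False}
  {l: True, n: True}


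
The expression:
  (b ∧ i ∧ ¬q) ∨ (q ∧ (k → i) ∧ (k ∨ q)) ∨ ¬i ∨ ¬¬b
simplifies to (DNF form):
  b ∨ q ∨ ¬i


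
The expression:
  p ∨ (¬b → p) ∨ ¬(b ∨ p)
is always true.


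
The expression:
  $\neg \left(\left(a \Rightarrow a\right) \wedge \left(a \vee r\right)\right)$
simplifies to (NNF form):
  $\neg a \wedge \neg r$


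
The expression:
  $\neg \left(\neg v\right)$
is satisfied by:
  {v: True}


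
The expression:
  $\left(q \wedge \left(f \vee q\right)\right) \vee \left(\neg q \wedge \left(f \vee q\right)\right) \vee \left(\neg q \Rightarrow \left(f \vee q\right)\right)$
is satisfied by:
  {q: True, f: True}
  {q: True, f: False}
  {f: True, q: False}


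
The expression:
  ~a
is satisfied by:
  {a: False}


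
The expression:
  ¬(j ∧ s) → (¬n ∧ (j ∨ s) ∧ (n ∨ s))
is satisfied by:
  {j: True, s: True, n: False}
  {s: True, n: False, j: False}
  {n: True, j: True, s: True}


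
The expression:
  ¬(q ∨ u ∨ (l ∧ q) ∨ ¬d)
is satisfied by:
  {d: True, q: False, u: False}


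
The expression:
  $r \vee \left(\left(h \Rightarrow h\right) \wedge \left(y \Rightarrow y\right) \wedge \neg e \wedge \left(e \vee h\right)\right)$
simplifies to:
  $r \vee \left(h \wedge \neg e\right)$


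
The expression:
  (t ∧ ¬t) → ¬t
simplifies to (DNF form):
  True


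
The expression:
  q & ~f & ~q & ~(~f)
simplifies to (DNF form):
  False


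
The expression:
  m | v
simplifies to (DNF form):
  m | v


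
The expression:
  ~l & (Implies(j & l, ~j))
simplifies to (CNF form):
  ~l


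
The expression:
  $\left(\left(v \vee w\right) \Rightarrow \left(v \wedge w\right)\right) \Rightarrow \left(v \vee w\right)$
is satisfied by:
  {v: True, w: True}
  {v: True, w: False}
  {w: True, v: False}


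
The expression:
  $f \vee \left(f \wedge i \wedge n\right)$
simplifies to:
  $f$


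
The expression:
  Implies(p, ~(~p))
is always true.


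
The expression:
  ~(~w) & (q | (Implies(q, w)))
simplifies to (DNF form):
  w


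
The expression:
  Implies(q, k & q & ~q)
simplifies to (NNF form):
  ~q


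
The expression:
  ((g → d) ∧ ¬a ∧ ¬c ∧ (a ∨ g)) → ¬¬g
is always true.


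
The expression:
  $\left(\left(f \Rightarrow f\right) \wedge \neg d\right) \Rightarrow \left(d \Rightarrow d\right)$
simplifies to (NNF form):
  $\text{True}$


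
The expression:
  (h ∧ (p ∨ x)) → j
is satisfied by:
  {j: True, x: False, p: False, h: False}
  {j: True, p: True, x: False, h: False}
  {j: True, x: True, p: False, h: False}
  {j: True, p: True, x: True, h: False}
  {j: False, x: False, p: False, h: False}
  {p: True, j: False, x: False, h: False}
  {x: True, j: False, p: False, h: False}
  {p: True, x: True, j: False, h: False}
  {h: True, j: True, x: False, p: False}
  {h: True, p: True, j: True, x: False}
  {h: True, j: True, x: True, p: False}
  {h: True, p: True, j: True, x: True}
  {h: True, j: False, x: False, p: False}


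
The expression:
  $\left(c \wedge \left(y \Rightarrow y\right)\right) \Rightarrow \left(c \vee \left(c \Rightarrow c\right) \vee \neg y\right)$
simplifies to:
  $\text{True}$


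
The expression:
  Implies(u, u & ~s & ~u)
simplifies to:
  ~u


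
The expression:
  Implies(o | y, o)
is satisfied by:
  {o: True, y: False}
  {y: False, o: False}
  {y: True, o: True}


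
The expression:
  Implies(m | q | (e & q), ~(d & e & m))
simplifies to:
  ~d | ~e | ~m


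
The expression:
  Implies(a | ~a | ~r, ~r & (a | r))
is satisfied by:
  {a: True, r: False}


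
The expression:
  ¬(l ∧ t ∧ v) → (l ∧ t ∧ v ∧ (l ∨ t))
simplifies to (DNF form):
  l ∧ t ∧ v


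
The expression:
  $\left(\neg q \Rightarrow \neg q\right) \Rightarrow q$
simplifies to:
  $q$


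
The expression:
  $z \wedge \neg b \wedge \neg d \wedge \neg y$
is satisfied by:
  {z: True, b: False, d: False, y: False}


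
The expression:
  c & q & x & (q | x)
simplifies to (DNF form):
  c & q & x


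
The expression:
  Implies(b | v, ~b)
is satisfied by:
  {b: False}


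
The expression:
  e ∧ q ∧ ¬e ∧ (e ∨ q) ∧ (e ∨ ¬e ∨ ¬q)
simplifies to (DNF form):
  False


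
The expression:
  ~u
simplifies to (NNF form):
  ~u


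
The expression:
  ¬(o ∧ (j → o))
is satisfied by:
  {o: False}


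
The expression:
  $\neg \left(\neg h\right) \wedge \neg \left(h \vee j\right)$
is never true.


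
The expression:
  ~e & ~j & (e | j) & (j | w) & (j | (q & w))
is never true.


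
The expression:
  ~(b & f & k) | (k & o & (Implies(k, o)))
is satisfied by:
  {o: True, k: False, b: False, f: False}
  {f: False, k: False, o: False, b: False}
  {f: True, o: True, k: False, b: False}
  {f: True, k: False, o: False, b: False}
  {b: True, o: True, f: False, k: False}
  {b: True, f: False, k: False, o: False}
  {b: True, f: True, o: True, k: False}
  {b: True, f: True, k: False, o: False}
  {o: True, k: True, b: False, f: False}
  {k: True, b: False, o: False, f: False}
  {f: True, k: True, o: True, b: False}
  {f: True, k: True, b: False, o: False}
  {o: True, k: True, b: True, f: False}
  {k: True, b: True, f: False, o: False}
  {f: True, k: True, b: True, o: True}


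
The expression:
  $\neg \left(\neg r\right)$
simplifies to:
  $r$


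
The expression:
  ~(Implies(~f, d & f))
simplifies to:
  ~f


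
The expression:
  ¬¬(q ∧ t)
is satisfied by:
  {t: True, q: True}


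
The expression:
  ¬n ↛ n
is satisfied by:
  {n: False}


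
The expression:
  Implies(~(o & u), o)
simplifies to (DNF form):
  o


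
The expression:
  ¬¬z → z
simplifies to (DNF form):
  True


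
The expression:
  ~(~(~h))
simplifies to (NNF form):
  ~h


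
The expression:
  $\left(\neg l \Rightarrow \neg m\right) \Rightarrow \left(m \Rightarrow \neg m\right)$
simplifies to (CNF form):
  $\neg l \vee \neg m$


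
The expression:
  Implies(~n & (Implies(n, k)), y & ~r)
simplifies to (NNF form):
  n | (y & ~r)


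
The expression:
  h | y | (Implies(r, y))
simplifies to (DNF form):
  h | y | ~r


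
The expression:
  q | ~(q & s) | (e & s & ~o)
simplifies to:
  True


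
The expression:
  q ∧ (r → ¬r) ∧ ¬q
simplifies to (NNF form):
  False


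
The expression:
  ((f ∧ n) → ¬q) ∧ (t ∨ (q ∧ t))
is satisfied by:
  {t: True, q: False, n: False, f: False}
  {t: True, f: True, q: False, n: False}
  {t: True, n: True, q: False, f: False}
  {t: True, f: True, n: True, q: False}
  {t: True, q: True, n: False, f: False}
  {t: True, f: True, q: True, n: False}
  {t: True, n: True, q: True, f: False}


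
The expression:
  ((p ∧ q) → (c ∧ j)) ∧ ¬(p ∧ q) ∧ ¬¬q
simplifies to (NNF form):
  q ∧ ¬p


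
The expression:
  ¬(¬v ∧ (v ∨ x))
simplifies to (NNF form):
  v ∨ ¬x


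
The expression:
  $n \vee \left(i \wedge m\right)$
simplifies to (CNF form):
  $\left(i \vee n\right) \wedge \left(m \vee n\right)$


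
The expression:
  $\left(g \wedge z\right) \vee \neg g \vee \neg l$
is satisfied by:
  {z: True, l: False, g: False}
  {l: False, g: False, z: False}
  {g: True, z: True, l: False}
  {g: True, l: False, z: False}
  {z: True, l: True, g: False}
  {l: True, z: False, g: False}
  {g: True, l: True, z: True}


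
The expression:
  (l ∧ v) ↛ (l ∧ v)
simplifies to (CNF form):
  False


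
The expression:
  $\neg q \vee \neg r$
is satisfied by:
  {q: False, r: False}
  {r: True, q: False}
  {q: True, r: False}


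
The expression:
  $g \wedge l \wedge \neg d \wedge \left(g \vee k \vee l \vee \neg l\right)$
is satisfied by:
  {g: True, l: True, d: False}


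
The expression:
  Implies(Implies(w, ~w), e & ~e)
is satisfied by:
  {w: True}


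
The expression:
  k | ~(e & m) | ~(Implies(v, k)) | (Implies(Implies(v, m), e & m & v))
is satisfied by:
  {k: True, v: True, m: False, e: False}
  {k: True, m: False, v: False, e: False}
  {v: True, k: False, m: False, e: False}
  {k: False, m: False, v: False, e: False}
  {e: True, k: True, v: True, m: False}
  {e: True, k: True, m: False, v: False}
  {e: True, v: True, k: False, m: False}
  {e: True, k: False, m: False, v: False}
  {k: True, m: True, v: True, e: False}
  {k: True, m: True, e: False, v: False}
  {m: True, v: True, e: False, k: False}
  {m: True, e: False, v: False, k: False}
  {k: True, m: True, e: True, v: True}
  {k: True, m: True, e: True, v: False}
  {m: True, e: True, v: True, k: False}


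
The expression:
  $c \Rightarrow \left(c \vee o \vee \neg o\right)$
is always true.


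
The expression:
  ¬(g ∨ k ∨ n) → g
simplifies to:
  g ∨ k ∨ n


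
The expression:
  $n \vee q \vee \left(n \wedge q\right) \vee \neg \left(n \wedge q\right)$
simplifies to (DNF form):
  $\text{True}$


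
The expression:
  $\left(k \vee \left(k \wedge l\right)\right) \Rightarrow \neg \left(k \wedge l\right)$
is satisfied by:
  {l: False, k: False}
  {k: True, l: False}
  {l: True, k: False}


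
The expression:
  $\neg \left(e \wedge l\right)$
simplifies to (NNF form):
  $\neg e \vee \neg l$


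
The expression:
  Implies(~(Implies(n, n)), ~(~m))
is always true.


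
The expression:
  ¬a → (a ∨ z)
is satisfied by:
  {a: True, z: True}
  {a: True, z: False}
  {z: True, a: False}


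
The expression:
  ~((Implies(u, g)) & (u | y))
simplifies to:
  (u & ~g) | (~u & ~y)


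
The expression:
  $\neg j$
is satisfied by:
  {j: False}


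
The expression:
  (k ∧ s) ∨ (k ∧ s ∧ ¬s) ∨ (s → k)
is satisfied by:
  {k: True, s: False}
  {s: False, k: False}
  {s: True, k: True}


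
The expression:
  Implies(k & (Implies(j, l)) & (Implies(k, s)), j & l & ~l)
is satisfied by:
  {j: True, l: False, s: False, k: False}
  {j: False, l: False, s: False, k: False}
  {j: True, l: True, s: False, k: False}
  {l: True, j: False, s: False, k: False}
  {j: True, k: True, l: False, s: False}
  {k: True, j: False, l: False, s: False}
  {j: True, k: True, l: True, s: False}
  {k: True, l: True, j: False, s: False}
  {s: True, j: True, k: False, l: False}
  {s: True, k: False, l: False, j: False}
  {j: True, s: True, l: True, k: False}
  {s: True, l: True, k: False, j: False}
  {j: True, s: True, k: True, l: False}


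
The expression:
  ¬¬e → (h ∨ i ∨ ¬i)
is always true.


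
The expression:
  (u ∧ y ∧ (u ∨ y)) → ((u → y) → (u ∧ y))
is always true.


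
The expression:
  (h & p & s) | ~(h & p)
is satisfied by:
  {s: True, p: False, h: False}
  {p: False, h: False, s: False}
  {h: True, s: True, p: False}
  {h: True, p: False, s: False}
  {s: True, p: True, h: False}
  {p: True, s: False, h: False}
  {h: True, p: True, s: True}


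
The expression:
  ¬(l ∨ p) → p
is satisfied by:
  {l: True, p: True}
  {l: True, p: False}
  {p: True, l: False}


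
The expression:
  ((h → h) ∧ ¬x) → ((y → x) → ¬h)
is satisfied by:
  {y: True, x: True, h: False}
  {y: True, x: False, h: False}
  {x: True, y: False, h: False}
  {y: False, x: False, h: False}
  {h: True, y: True, x: True}
  {h: True, y: True, x: False}
  {h: True, x: True, y: False}


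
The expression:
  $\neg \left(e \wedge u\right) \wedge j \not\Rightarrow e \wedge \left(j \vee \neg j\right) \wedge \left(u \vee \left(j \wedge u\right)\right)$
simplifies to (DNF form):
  $j \wedge u \wedge \neg e$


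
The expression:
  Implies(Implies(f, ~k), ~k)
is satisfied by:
  {f: True, k: False}
  {k: False, f: False}
  {k: True, f: True}


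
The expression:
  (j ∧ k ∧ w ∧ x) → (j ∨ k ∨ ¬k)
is always true.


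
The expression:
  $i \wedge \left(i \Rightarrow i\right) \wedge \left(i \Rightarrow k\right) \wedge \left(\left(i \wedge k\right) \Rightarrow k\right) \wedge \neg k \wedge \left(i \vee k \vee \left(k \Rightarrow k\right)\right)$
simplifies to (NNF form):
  $\text{False}$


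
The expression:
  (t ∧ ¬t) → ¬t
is always true.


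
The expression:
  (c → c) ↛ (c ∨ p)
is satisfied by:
  {p: False, c: False}


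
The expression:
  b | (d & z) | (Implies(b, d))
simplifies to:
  True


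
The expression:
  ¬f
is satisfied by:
  {f: False}


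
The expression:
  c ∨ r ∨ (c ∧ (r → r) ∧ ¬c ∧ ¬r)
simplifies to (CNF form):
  c ∨ r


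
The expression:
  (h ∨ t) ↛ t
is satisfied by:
  {h: True, t: False}


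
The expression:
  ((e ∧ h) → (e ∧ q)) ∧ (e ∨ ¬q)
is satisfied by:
  {h: False, q: False, e: False}
  {e: True, h: False, q: False}
  {h: True, e: False, q: False}
  {q: True, e: True, h: False}
  {q: True, e: True, h: True}


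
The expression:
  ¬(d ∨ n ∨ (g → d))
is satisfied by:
  {g: True, n: False, d: False}


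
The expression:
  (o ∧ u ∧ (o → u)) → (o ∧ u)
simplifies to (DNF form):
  True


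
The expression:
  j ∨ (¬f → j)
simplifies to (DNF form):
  f ∨ j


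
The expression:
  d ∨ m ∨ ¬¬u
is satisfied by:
  {d: True, m: True, u: True}
  {d: True, m: True, u: False}
  {d: True, u: True, m: False}
  {d: True, u: False, m: False}
  {m: True, u: True, d: False}
  {m: True, u: False, d: False}
  {u: True, m: False, d: False}


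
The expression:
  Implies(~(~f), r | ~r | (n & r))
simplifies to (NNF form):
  True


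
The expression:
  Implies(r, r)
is always true.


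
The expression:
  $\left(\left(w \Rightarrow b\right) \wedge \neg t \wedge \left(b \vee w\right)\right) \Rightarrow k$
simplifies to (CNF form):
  $k \vee t \vee \neg b$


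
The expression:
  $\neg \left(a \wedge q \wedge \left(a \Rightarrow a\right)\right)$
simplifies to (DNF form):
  $\neg a \vee \neg q$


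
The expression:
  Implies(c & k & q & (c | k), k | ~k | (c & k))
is always true.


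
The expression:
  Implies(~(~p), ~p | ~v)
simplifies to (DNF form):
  ~p | ~v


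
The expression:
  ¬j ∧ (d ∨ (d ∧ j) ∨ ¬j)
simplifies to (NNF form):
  ¬j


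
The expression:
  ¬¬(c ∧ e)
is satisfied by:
  {c: True, e: True}


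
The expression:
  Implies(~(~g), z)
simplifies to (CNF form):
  z | ~g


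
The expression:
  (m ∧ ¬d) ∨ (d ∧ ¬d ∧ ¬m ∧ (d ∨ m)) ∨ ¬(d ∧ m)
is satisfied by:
  {m: False, d: False}
  {d: True, m: False}
  {m: True, d: False}


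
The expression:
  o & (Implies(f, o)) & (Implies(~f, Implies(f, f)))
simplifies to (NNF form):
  o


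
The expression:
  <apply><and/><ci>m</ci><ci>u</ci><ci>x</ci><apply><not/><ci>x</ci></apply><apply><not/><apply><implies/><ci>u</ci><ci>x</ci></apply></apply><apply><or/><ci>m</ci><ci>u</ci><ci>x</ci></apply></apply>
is never true.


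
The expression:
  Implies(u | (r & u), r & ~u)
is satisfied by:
  {u: False}


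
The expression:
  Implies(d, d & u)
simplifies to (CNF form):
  u | ~d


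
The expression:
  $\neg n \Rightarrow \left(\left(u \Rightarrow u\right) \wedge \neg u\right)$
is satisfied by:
  {n: True, u: False}
  {u: False, n: False}
  {u: True, n: True}


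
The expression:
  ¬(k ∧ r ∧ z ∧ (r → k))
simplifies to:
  ¬k ∨ ¬r ∨ ¬z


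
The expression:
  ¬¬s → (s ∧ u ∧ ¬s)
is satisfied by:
  {s: False}


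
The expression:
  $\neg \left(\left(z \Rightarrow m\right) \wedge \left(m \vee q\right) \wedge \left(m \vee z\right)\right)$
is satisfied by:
  {m: False}


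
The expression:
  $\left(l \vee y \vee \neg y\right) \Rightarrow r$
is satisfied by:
  {r: True}


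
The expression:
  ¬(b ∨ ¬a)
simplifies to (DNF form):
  a ∧ ¬b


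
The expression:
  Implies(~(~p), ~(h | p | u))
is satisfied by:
  {p: False}


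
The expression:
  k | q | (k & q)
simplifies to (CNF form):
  k | q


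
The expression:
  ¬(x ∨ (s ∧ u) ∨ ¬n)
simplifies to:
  n ∧ ¬x ∧ (¬s ∨ ¬u)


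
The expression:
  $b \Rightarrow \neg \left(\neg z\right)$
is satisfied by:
  {z: True, b: False}
  {b: False, z: False}
  {b: True, z: True}


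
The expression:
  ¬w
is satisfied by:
  {w: False}


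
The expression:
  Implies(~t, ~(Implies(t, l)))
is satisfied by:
  {t: True}


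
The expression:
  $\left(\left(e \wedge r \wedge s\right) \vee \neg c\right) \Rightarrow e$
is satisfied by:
  {c: True, e: True}
  {c: True, e: False}
  {e: True, c: False}


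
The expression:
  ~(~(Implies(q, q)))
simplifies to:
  True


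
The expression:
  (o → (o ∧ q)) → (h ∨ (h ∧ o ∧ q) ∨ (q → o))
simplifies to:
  h ∨ o ∨ ¬q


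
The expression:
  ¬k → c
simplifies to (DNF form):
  c ∨ k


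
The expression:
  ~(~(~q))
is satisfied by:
  {q: False}


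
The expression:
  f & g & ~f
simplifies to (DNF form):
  False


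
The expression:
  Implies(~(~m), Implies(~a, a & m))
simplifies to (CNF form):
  a | ~m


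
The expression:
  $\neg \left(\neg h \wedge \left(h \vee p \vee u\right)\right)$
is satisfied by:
  {h: True, u: False, p: False}
  {h: True, p: True, u: False}
  {h: True, u: True, p: False}
  {h: True, p: True, u: True}
  {p: False, u: False, h: False}


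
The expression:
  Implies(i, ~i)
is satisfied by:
  {i: False}


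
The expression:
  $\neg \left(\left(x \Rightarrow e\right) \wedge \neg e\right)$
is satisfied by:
  {x: True, e: True}
  {x: True, e: False}
  {e: True, x: False}


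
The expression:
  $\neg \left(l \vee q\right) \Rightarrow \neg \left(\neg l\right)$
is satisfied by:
  {q: True, l: True}
  {q: True, l: False}
  {l: True, q: False}


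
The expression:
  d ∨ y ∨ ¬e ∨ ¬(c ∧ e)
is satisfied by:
  {y: True, d: True, c: False, e: False}
  {y: True, c: False, d: False, e: False}
  {d: True, y: False, c: False, e: False}
  {y: False, c: False, d: False, e: False}
  {e: True, y: True, d: True, c: False}
  {e: True, y: True, c: False, d: False}
  {e: True, d: True, y: False, c: False}
  {e: True, y: False, c: False, d: False}
  {y: True, c: True, d: True, e: False}
  {y: True, c: True, e: False, d: False}
  {c: True, d: True, e: False, y: False}
  {c: True, e: False, d: False, y: False}
  {y: True, c: True, e: True, d: True}
  {y: True, c: True, e: True, d: False}
  {c: True, e: True, d: True, y: False}


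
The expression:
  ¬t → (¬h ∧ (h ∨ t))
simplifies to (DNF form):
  t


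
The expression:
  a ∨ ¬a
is always true.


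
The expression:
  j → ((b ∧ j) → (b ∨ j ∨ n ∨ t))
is always true.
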